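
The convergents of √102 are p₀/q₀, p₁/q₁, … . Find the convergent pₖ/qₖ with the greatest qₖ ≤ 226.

2030/201

√102 = [10; 10, 20, …] (period length 2).
Convergents:
  p_0/q_0 = 10/1
  p_1/q_1 = 101/10
  p_2/q_2 = 2030/201
  p_3/q_3 = 20401/2020
q_2 = 201 ≤ 226 < 2020 = q_3, so the answer is 2030/201.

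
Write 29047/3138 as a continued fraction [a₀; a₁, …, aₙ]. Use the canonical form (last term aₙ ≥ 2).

29047 = 9*3138 + 805
3138 = 3*805 + 723
805 = 1*723 + 82
723 = 8*82 + 67
82 = 1*67 + 15
67 = 4*15 + 7
15 = 2*7 + 1
7 = 7*1 + 0  (stop)
So 29047/3138 = [9; 3, 1, 8, 1, 4, 2, 7].

[9; 3, 1, 8, 1, 4, 2, 7]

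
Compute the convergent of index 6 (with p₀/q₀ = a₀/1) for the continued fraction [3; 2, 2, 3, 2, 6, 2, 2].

1845/541

Using pₖ = aₖpₖ₋₁ + pₖ₋₂, qₖ = aₖqₖ₋₁ + qₖ₋₂ (with p₋₁=1, p₋₂=0, q₋₁=0, q₋₂=1):
  k=0: a=3, p=3, q=1
  k=1: a=2, p=7, q=2
  k=2: a=2, p=17, q=5
  k=3: a=3, p=58, q=17
  k=4: a=2, p=133, q=39
  k=5: a=6, p=856, q=251
  k=6: a=2, p=1845, q=541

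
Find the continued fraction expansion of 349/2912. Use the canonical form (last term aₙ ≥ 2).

349 = 0×2912 + 349
2912 = 8×349 + 120
349 = 2×120 + 109
120 = 1×109 + 11
109 = 9×11 + 10
11 = 1×10 + 1
10 = 10×1 + 0  (stop)
So 349/2912 = [0; 8, 2, 1, 9, 1, 10].

[0; 8, 2, 1, 9, 1, 10]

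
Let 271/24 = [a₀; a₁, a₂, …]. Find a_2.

2

271 = 11·24 + 7   →  a_0 = 11
24 = 3·7 + 3   →  a_1 = 3
7 = 2·3 + 1   →  a_2 = 2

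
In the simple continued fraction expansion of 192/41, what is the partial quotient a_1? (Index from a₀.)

1

192 = 4·41 + 28   →  a_0 = 4
41 = 1·28 + 13   →  a_1 = 1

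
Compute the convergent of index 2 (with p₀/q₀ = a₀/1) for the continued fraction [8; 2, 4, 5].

Using pₖ = aₖpₖ₋₁ + pₖ₋₂, qₖ = aₖqₖ₋₁ + qₖ₋₂ (with p₋₁=1, p₋₂=0, q₋₁=0, q₋₂=1):
  k=0: a=8, p=8, q=1
  k=1: a=2, p=17, q=2
  k=2: a=4, p=76, q=9

76/9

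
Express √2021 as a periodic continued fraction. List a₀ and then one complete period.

[44; 1, 21, 2, 21, 1, 88]

a₀ = ⌊√2021⌋ = 44.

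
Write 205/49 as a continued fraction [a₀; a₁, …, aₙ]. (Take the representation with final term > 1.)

205 = 4×49 + 9
49 = 5×9 + 4
9 = 2×4 + 1
4 = 4×1 + 0  (stop)
So 205/49 = [4; 5, 2, 4].

[4; 5, 2, 4]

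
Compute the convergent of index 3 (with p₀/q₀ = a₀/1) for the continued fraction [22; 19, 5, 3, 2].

Using pₖ = aₖpₖ₋₁ + pₖ₋₂, qₖ = aₖqₖ₋₁ + qₖ₋₂ (with p₋₁=1, p₋₂=0, q₋₁=0, q₋₂=1):
  k=0: a=22, p=22, q=1
  k=1: a=19, p=419, q=19
  k=2: a=5, p=2117, q=96
  k=3: a=3, p=6770, q=307

6770/307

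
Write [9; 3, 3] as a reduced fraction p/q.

93/10

Using pₖ = aₖpₖ₋₁ + pₖ₋₂ and qₖ = aₖqₖ₋₁ + qₖ₋₂:
  k=0: a=9, p=9, q=1
  k=1: a=3, p=28, q=3
  k=2: a=3, p=93, q=10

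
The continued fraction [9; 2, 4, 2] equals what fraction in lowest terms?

189/20

Fold from the inside: start with 2/1.
  4 + 1/2 = 9/2
  2 + 2/9 = 20/9
  9 + 9/20 = 189/20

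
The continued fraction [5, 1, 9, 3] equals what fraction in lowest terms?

183/31

Fold from the inside: start with 3/1.
  9 + 1/3 = 28/3
  1 + 3/28 = 31/28
  5 + 28/31 = 183/31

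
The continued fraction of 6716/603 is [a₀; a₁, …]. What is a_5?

6716 = 11·603 + 83   →  a_0 = 11
603 = 7·83 + 22   →  a_1 = 7
83 = 3·22 + 17   →  a_2 = 3
22 = 1·17 + 5   →  a_3 = 1
17 = 3·5 + 2   →  a_4 = 3
5 = 2·2 + 1   →  a_5 = 2

2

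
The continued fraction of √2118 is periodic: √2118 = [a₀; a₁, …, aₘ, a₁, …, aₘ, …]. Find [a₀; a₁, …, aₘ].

a₀ = ⌊√2118⌋ = 46.
With m₀=0, d₀=1 and mₖ₊₁ = dₖaₖ − mₖ, dₖ₊₁ = (n − mₖ₊₁²)/dₖ, aₖ₊₁ = ⌊(a₀+mₖ₊₁)/dₖ₊₁⌋:
  k=1: m=46, d=2, a=46
  k=2: m=46, d=1, a=92
d=1 and a=2a₀=92 at k=2, so the next step gives (m, d) = (46, 2) again — its k=1 value — and the period has length 2.

[46; 46, 92]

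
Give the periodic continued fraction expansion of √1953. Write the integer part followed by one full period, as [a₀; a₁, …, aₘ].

a₀ = ⌊√1953⌋ = 44.

[44; 5, 5, 3, 12, 3, 5, 5, 88]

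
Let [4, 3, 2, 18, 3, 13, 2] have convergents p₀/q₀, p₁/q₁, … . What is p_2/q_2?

Using pₖ = aₖpₖ₋₁ + pₖ₋₂, qₖ = aₖqₖ₋₁ + qₖ₋₂ (with p₋₁=1, p₋₂=0, q₋₁=0, q₋₂=1):
  k=0: a=4, p=4, q=1
  k=1: a=3, p=13, q=3
  k=2: a=2, p=30, q=7

30/7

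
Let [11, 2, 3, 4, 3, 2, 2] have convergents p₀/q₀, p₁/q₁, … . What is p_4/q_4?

Using pₖ = aₖpₖ₋₁ + pₖ₋₂, qₖ = aₖqₖ₋₁ + qₖ₋₂ (with p₋₁=1, p₋₂=0, q₋₁=0, q₋₂=1):
  k=0: a=11, p=11, q=1
  k=1: a=2, p=23, q=2
  k=2: a=3, p=80, q=7
  k=3: a=4, p=343, q=30
  k=4: a=3, p=1109, q=97

1109/97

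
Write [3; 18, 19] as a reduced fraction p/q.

1048/343

Using pₖ = aₖpₖ₋₁ + pₖ₋₂ and qₖ = aₖqₖ₋₁ + qₖ₋₂:
  k=0: a=3, p=3, q=1
  k=1: a=18, p=55, q=18
  k=2: a=19, p=1048, q=343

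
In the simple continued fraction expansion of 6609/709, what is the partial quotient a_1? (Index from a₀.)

3

6609 = 9·709 + 228   →  a_0 = 9
709 = 3·228 + 25   →  a_1 = 3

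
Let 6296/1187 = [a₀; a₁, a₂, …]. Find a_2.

3

6296 = 5·1187 + 361   →  a_0 = 5
1187 = 3·361 + 104   →  a_1 = 3
361 = 3·104 + 49   →  a_2 = 3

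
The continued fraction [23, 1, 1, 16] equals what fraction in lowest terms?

776/33

Fold from the inside: start with 16/1.
  1 + 1/16 = 17/16
  1 + 16/17 = 33/17
  23 + 17/33 = 776/33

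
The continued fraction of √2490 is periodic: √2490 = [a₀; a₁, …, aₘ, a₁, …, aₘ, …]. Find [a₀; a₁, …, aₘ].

[49; 1, 8, 1, 98]

a₀ = ⌊√2490⌋ = 49.
With m₀=0, d₀=1 and mₖ₊₁ = dₖaₖ − mₖ, dₖ₊₁ = (n − mₖ₊₁²)/dₖ, aₖ₊₁ = ⌊(a₀+mₖ₊₁)/dₖ₊₁⌋:
  k=1: m=49, d=89, a=1
  k=2: m=40, d=10, a=8
  k=3: m=40, d=89, a=1
  k=4: m=49, d=1, a=98
d=1 and a=2a₀=98 at k=4, so the next step gives (m, d) = (49, 89) again — its k=1 value — and the period has length 4.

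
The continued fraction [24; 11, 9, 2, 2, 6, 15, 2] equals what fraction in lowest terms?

2521673/104677

Using pₖ = aₖpₖ₋₁ + pₖ₋₂ and qₖ = aₖqₖ₋₁ + qₖ₋₂:
  k=0: a=24, p=24, q=1
  k=1: a=11, p=265, q=11
  k=2: a=9, p=2409, q=100
  k=3: a=2, p=5083, q=211
  k=4: a=2, p=12575, q=522
  k=5: a=6, p=80533, q=3343
  k=6: a=15, p=1220570, q=50667
  k=7: a=2, p=2521673, q=104677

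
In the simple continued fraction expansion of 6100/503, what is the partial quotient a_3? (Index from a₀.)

6

6100 = 12·503 + 64   →  a_0 = 12
503 = 7·64 + 55   →  a_1 = 7
64 = 1·55 + 9   →  a_2 = 1
55 = 6·9 + 1   →  a_3 = 6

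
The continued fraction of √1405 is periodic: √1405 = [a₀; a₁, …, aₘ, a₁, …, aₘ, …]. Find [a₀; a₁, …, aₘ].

a₀ = ⌊√1405⌋ = 37.
With m₀=0, d₀=1 and mₖ₊₁ = dₖaₖ − mₖ, dₖ₊₁ = (n − mₖ₊₁²)/dₖ, aₖ₊₁ = ⌊(a₀+mₖ₊₁)/dₖ₊₁⌋:
  k=1: m=37, d=36, a=2
  k=2: m=35, d=5, a=14
  k=3: m=35, d=36, a=2
  k=4: m=37, d=1, a=74
d=1 and a=2a₀=74 at k=4, so the next step gives (m, d) = (37, 36) again — its k=1 value — and the period has length 4.

[37; 2, 14, 2, 74]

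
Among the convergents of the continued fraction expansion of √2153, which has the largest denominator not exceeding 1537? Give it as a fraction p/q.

√2153 = [46; 2, 2, 92, …] (period length 3).
Convergents:
  p_0/q_0 = 46/1
  p_1/q_1 = 93/2
  p_2/q_2 = 232/5
  p_3/q_3 = 21437/462
  p_4/q_4 = 43106/929
  p_5/q_5 = 107649/2320
q_4 = 929 ≤ 1537 < 2320 = q_5, so the answer is 43106/929.

43106/929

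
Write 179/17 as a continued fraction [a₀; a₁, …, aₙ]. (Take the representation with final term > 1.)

[10; 1, 1, 8]

179 = 10*17 + 9
17 = 1*9 + 8
9 = 1*8 + 1
8 = 8*1 + 0  (stop)
So 179/17 = [10; 1, 1, 8].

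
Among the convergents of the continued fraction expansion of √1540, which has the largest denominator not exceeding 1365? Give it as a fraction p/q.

23271/593

√1540 = [39; 4, 8, 2, 8, 4, 78, …] (period length 6).
Convergents:
  p_0/q_0 = 39/1
  p_1/q_1 = 157/4
  p_2/q_2 = 1295/33
  p_3/q_3 = 2747/70
  p_4/q_4 = 23271/593
  p_5/q_5 = 95831/2442
q_4 = 593 ≤ 1365 < 2442 = q_5, so the answer is 23271/593.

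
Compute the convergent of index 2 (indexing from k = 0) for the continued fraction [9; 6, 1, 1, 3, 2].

Using pₖ = aₖpₖ₋₁ + pₖ₋₂, qₖ = aₖqₖ₋₁ + qₖ₋₂ (with p₋₁=1, p₋₂=0, q₋₁=0, q₋₂=1):
  k=0: a=9, p=9, q=1
  k=1: a=6, p=55, q=6
  k=2: a=1, p=64, q=7

64/7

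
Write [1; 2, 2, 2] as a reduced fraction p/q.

Fold from the inside: start with 2/1.
  2 + 1/2 = 5/2
  2 + 2/5 = 12/5
  1 + 5/12 = 17/12

17/12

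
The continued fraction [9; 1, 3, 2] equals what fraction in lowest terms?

Fold from the inside: start with 2/1.
  3 + 1/2 = 7/2
  1 + 2/7 = 9/7
  9 + 7/9 = 88/9

88/9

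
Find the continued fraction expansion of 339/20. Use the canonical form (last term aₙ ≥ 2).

339 = 16·20 + 19
20 = 1·19 + 1
19 = 19·1 + 0  (stop)
So 339/20 = [16; 1, 19].

[16; 1, 19]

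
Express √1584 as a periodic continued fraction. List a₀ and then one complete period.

a₀ = ⌊√1584⌋ = 39.
With m₀=0, d₀=1 and mₖ₊₁ = dₖaₖ − mₖ, dₖ₊₁ = (n − mₖ₊₁²)/dₖ, aₖ₊₁ = ⌊(a₀+mₖ₊₁)/dₖ₊₁⌋:
  k=1: m=39, d=63, a=1
  k=2: m=24, d=16, a=3
  k=3: m=24, d=63, a=1
  k=4: m=39, d=1, a=78
d=1 and a=2a₀=78 at k=4, so the next step gives (m, d) = (39, 63) again — its k=1 value — and the period has length 4.

[39; 1, 3, 1, 78]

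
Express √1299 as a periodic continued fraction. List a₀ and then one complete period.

a₀ = ⌊√1299⌋ = 36.
With m₀=0, d₀=1 and mₖ₊₁ = dₖaₖ − mₖ, dₖ₊₁ = (n − mₖ₊₁²)/dₖ, aₖ₊₁ = ⌊(a₀+mₖ₊₁)/dₖ₊₁⌋:
  k=1: m=36, d=3, a=24
  k=2: m=36, d=1, a=72
d=1 and a=2a₀=72 at k=2, so the next step gives (m, d) = (36, 3) again — its k=1 value — and the period has length 2.

[36; 24, 72]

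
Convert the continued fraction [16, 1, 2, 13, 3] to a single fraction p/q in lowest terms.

2051/123

Using pₖ = aₖpₖ₋₁ + pₖ₋₂ and qₖ = aₖqₖ₋₁ + qₖ₋₂:
  k=0: a=16, p=16, q=1
  k=1: a=1, p=17, q=1
  k=2: a=2, p=50, q=3
  k=3: a=13, p=667, q=40
  k=4: a=3, p=2051, q=123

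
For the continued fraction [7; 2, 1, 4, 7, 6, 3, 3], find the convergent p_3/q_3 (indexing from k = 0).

Using pₖ = aₖpₖ₋₁ + pₖ₋₂, qₖ = aₖqₖ₋₁ + qₖ₋₂ (with p₋₁=1, p₋₂=0, q₋₁=0, q₋₂=1):
  k=0: a=7, p=7, q=1
  k=1: a=2, p=15, q=2
  k=2: a=1, p=22, q=3
  k=3: a=4, p=103, q=14

103/14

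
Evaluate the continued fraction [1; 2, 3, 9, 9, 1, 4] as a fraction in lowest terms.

Fold from the inside: start with 4/1.
  1 + 1/4 = 5/4
  9 + 4/5 = 49/5
  9 + 5/49 = 446/49
  3 + 49/446 = 1387/446
  2 + 446/1387 = 3220/1387
  1 + 1387/3220 = 4607/3220

4607/3220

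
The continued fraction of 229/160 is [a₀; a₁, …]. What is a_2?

3

229 = 1·160 + 69   →  a_0 = 1
160 = 2·69 + 22   →  a_1 = 2
69 = 3·22 + 3   →  a_2 = 3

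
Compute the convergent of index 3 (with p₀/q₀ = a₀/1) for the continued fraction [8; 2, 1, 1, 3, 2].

42/5

Using pₖ = aₖpₖ₋₁ + pₖ₋₂, qₖ = aₖqₖ₋₁ + qₖ₋₂ (with p₋₁=1, p₋₂=0, q₋₁=0, q₋₂=1):
  k=0: a=8, p=8, q=1
  k=1: a=2, p=17, q=2
  k=2: a=1, p=25, q=3
  k=3: a=1, p=42, q=5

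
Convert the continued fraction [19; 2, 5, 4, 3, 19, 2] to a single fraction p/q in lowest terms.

114851/5903

Using pₖ = aₖpₖ₋₁ + pₖ₋₂ and qₖ = aₖqₖ₋₁ + qₖ₋₂:
  k=0: a=19, p=19, q=1
  k=1: a=2, p=39, q=2
  k=2: a=5, p=214, q=11
  k=3: a=4, p=895, q=46
  k=4: a=3, p=2899, q=149
  k=5: a=19, p=55976, q=2877
  k=6: a=2, p=114851, q=5903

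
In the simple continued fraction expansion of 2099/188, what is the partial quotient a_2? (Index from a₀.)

2099 = 11·188 + 31   →  a_0 = 11
188 = 6·31 + 2   →  a_1 = 6
31 = 15·2 + 1   →  a_2 = 15

15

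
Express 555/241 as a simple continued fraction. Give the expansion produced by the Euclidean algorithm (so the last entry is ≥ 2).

[2; 3, 3, 3, 7]

555 = 2×241 + 73
241 = 3×73 + 22
73 = 3×22 + 7
22 = 3×7 + 1
7 = 7×1 + 0  (stop)
So 555/241 = [2; 3, 3, 3, 7].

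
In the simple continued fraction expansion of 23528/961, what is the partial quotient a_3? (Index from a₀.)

16

23528 = 24·961 + 464   →  a_0 = 24
961 = 2·464 + 33   →  a_1 = 2
464 = 14·33 + 2   →  a_2 = 14
33 = 16·2 + 1   →  a_3 = 16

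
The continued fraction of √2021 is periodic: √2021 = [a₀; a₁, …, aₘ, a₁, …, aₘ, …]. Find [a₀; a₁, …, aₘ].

[44; 1, 21, 2, 21, 1, 88]

a₀ = ⌊√2021⌋ = 44.
With m₀=0, d₀=1 and mₖ₊₁ = dₖaₖ − mₖ, dₖ₊₁ = (n − mₖ₊₁²)/dₖ, aₖ₊₁ = ⌊(a₀+mₖ₊₁)/dₖ₊₁⌋:
  k=1: m=44, d=85, a=1
  k=2: m=41, d=4, a=21
  k=3: m=43, d=43, a=2
  k=4: m=43, d=4, a=21
  k=5: m=41, d=85, a=1
  k=6: m=44, d=1, a=88
d=1 and a=2a₀=88 at k=6, so the next step gives (m, d) = (44, 85) again — its k=1 value — and the period has length 6.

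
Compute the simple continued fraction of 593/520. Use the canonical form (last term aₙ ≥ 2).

[1; 7, 8, 9]

593 = 1·520 + 73
520 = 7·73 + 9
73 = 8·9 + 1
9 = 9·1 + 0  (stop)
So 593/520 = [1; 7, 8, 9].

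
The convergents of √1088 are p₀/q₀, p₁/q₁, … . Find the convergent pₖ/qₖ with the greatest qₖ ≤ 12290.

√1088 = [32; 1, 64, …] (period length 2).
Convergents:
  p_0/q_0 = 32/1
  p_1/q_1 = 33/1
  p_2/q_2 = 2144/65
  p_3/q_3 = 2177/66
  p_4/q_4 = 141472/4289
  p_5/q_5 = 143649/4355
  p_6/q_6 = 9335008/283009
q_5 = 4355 ≤ 12290 < 283009 = q_6, so the answer is 143649/4355.

143649/4355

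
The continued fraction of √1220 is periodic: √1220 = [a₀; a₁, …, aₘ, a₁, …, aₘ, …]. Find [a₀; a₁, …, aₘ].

a₀ = ⌊√1220⌋ = 34.
With m₀=0, d₀=1 and mₖ₊₁ = dₖaₖ − mₖ, dₖ₊₁ = (n − mₖ₊₁²)/dₖ, aₖ₊₁ = ⌊(a₀+mₖ₊₁)/dₖ₊₁⌋:
  k=1: m=34, d=64, a=1
  k=2: m=30, d=5, a=12
  k=3: m=30, d=64, a=1
  k=4: m=34, d=1, a=68
d=1 and a=2a₀=68 at k=4, so the next step gives (m, d) = (34, 64) again — its k=1 value — and the period has length 4.

[34; 1, 12, 1, 68]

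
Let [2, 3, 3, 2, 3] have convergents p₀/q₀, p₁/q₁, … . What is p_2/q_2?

23/10

Using pₖ = aₖpₖ₋₁ + pₖ₋₂, qₖ = aₖqₖ₋₁ + qₖ₋₂ (with p₋₁=1, p₋₂=0, q₋₁=0, q₋₂=1):
  k=0: a=2, p=2, q=1
  k=1: a=3, p=7, q=3
  k=2: a=3, p=23, q=10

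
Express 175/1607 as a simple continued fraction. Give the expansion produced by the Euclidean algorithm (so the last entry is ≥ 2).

[0; 9, 5, 2, 7, 2]

175 = 0×1607 + 175
1607 = 9×175 + 32
175 = 5×32 + 15
32 = 2×15 + 2
15 = 7×2 + 1
2 = 2×1 + 0  (stop)
So 175/1607 = [0; 9, 5, 2, 7, 2].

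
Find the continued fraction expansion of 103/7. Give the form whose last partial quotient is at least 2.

[14; 1, 2, 2]

103 = 14*7 + 5
7 = 1*5 + 2
5 = 2*2 + 1
2 = 2*1 + 0  (stop)
So 103/7 = [14; 1, 2, 2].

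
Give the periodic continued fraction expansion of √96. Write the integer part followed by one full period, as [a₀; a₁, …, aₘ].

[9; 1, 3, 1, 18]

a₀ = ⌊√96⌋ = 9.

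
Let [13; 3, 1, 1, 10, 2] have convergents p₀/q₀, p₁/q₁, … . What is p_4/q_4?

Using pₖ = aₖpₖ₋₁ + pₖ₋₂, qₖ = aₖqₖ₋₁ + qₖ₋₂ (with p₋₁=1, p₋₂=0, q₋₁=0, q₋₂=1):
  k=0: a=13, p=13, q=1
  k=1: a=3, p=40, q=3
  k=2: a=1, p=53, q=4
  k=3: a=1, p=93, q=7
  k=4: a=10, p=983, q=74

983/74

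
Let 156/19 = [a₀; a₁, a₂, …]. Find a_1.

156 = 8·19 + 4   →  a_0 = 8
19 = 4·4 + 3   →  a_1 = 4

4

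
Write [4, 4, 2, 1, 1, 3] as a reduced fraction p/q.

334/79

Fold from the inside: start with 3/1.
  1 + 1/3 = 4/3
  1 + 3/4 = 7/4
  2 + 4/7 = 18/7
  4 + 7/18 = 79/18
  4 + 18/79 = 334/79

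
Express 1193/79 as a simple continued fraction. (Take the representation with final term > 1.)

1193 = 15*79 + 8
79 = 9*8 + 7
8 = 1*7 + 1
7 = 7*1 + 0  (stop)
So 1193/79 = [15; 9, 1, 7].

[15; 9, 1, 7]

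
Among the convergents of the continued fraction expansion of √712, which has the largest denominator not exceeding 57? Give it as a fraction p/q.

1094/41

√712 = [26; 1, 2, 6, 2, 1, 52, …] (period length 6).
Convergents:
  p_0/q_0 = 26/1
  p_1/q_1 = 27/1
  p_2/q_2 = 80/3
  p_3/q_3 = 507/19
  p_4/q_4 = 1094/41
  p_5/q_5 = 1601/60
q_4 = 41 ≤ 57 < 60 = q_5, so the answer is 1094/41.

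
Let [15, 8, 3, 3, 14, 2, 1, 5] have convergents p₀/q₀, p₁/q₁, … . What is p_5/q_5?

Using pₖ = aₖpₖ₋₁ + pₖ₋₂, qₖ = aₖqₖ₋₁ + qₖ₋₂ (with p₋₁=1, p₋₂=0, q₋₁=0, q₋₂=1):
  k=0: a=15, p=15, q=1
  k=1: a=8, p=121, q=8
  k=2: a=3, p=378, q=25
  k=3: a=3, p=1255, q=83
  k=4: a=14, p=17948, q=1187
  k=5: a=2, p=37151, q=2457

37151/2457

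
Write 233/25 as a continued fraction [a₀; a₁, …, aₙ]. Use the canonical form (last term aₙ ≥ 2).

[9; 3, 8]

233 = 9*25 + 8
25 = 3*8 + 1
8 = 8*1 + 0  (stop)
So 233/25 = [9; 3, 8].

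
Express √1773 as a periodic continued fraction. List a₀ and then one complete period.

[42; 9, 2, 1, 8, 1, 2, 9, 84]

a₀ = ⌊√1773⌋ = 42.
With m₀=0, d₀=1 and mₖ₊₁ = dₖaₖ − mₖ, dₖ₊₁ = (n − mₖ₊₁²)/dₖ, aₖ₊₁ = ⌊(a₀+mₖ₊₁)/dₖ₊₁⌋:
  k=1: m=42, d=9, a=9
  k=2: m=39, d=28, a=2
  k=3: m=17, d=53, a=1
  k=4: m=36, d=9, a=8
  k=5: m=36, d=53, a=1
  k=6: m=17, d=28, a=2
  k=7: m=39, d=9, a=9
  k=8: m=42, d=1, a=84
d=1 and a=2a₀=84 at k=8, so the next step gives (m, d) = (42, 9) again — its k=1 value — and the period has length 8.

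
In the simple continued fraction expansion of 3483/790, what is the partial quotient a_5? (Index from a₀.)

1

3483 = 4·790 + 323   →  a_0 = 4
790 = 2·323 + 144   →  a_1 = 2
323 = 2·144 + 35   →  a_2 = 2
144 = 4·35 + 4   →  a_3 = 4
35 = 8·4 + 3   →  a_4 = 8
4 = 1·3 + 1   →  a_5 = 1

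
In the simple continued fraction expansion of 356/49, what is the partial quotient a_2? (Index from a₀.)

1

356 = 7·49 + 13   →  a_0 = 7
49 = 3·13 + 10   →  a_1 = 3
13 = 1·10 + 3   →  a_2 = 1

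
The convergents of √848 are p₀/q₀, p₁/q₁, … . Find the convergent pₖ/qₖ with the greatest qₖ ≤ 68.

√848 = [29; 8, 3, 3, 3, 8, 58, …] (period length 6).
Convergents:
  p_0/q_0 = 29/1
  p_1/q_1 = 233/8
  p_2/q_2 = 728/25
  p_3/q_3 = 2417/83
q_2 = 25 ≤ 68 < 83 = q_3, so the answer is 728/25.

728/25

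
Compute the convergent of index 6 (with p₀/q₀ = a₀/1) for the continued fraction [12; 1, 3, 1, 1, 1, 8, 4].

1547/121

Using pₖ = aₖpₖ₋₁ + pₖ₋₂, qₖ = aₖqₖ₋₁ + qₖ₋₂ (with p₋₁=1, p₋₂=0, q₋₁=0, q₋₂=1):
  k=0: a=12, p=12, q=1
  k=1: a=1, p=13, q=1
  k=2: a=3, p=51, q=4
  k=3: a=1, p=64, q=5
  k=4: a=1, p=115, q=9
  k=5: a=1, p=179, q=14
  k=6: a=8, p=1547, q=121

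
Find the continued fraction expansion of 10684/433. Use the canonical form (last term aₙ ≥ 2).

[24; 1, 2, 14, 10]

10684 = 24×433 + 292
433 = 1×292 + 141
292 = 2×141 + 10
141 = 14×10 + 1
10 = 10×1 + 0  (stop)
So 10684/433 = [24; 1, 2, 14, 10].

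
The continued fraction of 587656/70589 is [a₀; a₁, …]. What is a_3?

587656 = 8·70589 + 22944   →  a_0 = 8
70589 = 3·22944 + 1757   →  a_1 = 3
22944 = 13·1757 + 103   →  a_2 = 13
1757 = 17·103 + 6   →  a_3 = 17

17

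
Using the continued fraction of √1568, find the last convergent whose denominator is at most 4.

79/2

√1568 = [39; 1, 1, 2, 19, 2, 1, 1, 78, …] (period length 8).
Convergents:
  p_0/q_0 = 39/1
  p_1/q_1 = 40/1
  p_2/q_2 = 79/2
  p_3/q_3 = 198/5
q_2 = 2 ≤ 4 < 5 = q_3, so the answer is 79/2.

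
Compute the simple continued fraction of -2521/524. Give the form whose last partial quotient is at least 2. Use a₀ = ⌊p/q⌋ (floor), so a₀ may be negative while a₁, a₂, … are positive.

-2521 = -5·524 + 99
524 = 5·99 + 29
99 = 3·29 + 12
29 = 2·12 + 5
12 = 2·5 + 2
5 = 2·2 + 1
2 = 2·1 + 0  (stop)
So -2521/524 = [-5; 5, 3, 2, 2, 2, 2].

[-5; 5, 3, 2, 2, 2, 2]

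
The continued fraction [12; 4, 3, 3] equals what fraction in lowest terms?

526/43

Using pₖ = aₖpₖ₋₁ + pₖ₋₂ and qₖ = aₖqₖ₋₁ + qₖ₋₂:
  k=0: a=12, p=12, q=1
  k=1: a=4, p=49, q=4
  k=2: a=3, p=159, q=13
  k=3: a=3, p=526, q=43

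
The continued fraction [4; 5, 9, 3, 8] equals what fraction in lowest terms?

4993/1190

Fold from the inside: start with 8/1.
  3 + 1/8 = 25/8
  9 + 8/25 = 233/25
  5 + 25/233 = 1190/233
  4 + 233/1190 = 4993/1190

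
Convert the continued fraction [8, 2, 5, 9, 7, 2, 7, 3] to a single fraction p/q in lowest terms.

304125/35968

Fold from the inside: start with 3/1.
  7 + 1/3 = 22/3
  2 + 3/22 = 47/22
  7 + 22/47 = 351/47
  9 + 47/351 = 3206/351
  5 + 351/3206 = 16381/3206
  2 + 3206/16381 = 35968/16381
  8 + 16381/35968 = 304125/35968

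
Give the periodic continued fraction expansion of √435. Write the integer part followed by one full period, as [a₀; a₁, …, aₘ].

[20; 1, 5, 1, 40]

a₀ = ⌊√435⌋ = 20.
With m₀=0, d₀=1 and mₖ₊₁ = dₖaₖ − mₖ, dₖ₊₁ = (n − mₖ₊₁²)/dₖ, aₖ₊₁ = ⌊(a₀+mₖ₊₁)/dₖ₊₁⌋:
  k=1: m=20, d=35, a=1
  k=2: m=15, d=6, a=5
  k=3: m=15, d=35, a=1
  k=4: m=20, d=1, a=40
d=1 and a=2a₀=40 at k=4, so the next step gives (m, d) = (20, 35) again — its k=1 value — and the period has length 4.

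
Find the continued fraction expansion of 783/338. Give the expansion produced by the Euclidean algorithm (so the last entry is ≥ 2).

[2; 3, 6, 3, 2, 2]

783 = 2×338 + 107
338 = 3×107 + 17
107 = 6×17 + 5
17 = 3×5 + 2
5 = 2×2 + 1
2 = 2×1 + 0  (stop)
So 783/338 = [2; 3, 6, 3, 2, 2].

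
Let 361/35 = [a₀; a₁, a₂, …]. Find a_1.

3

361 = 10·35 + 11   →  a_0 = 10
35 = 3·11 + 2   →  a_1 = 3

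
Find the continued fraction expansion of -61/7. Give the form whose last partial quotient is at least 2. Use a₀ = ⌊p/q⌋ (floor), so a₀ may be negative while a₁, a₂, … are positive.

-61 = -9×7 + 2
7 = 3×2 + 1
2 = 2×1 + 0  (stop)
So -61/7 = [-9; 3, 2].

[-9; 3, 2]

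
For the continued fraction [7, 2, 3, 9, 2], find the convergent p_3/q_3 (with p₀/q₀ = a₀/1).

Using pₖ = aₖpₖ₋₁ + pₖ₋₂, qₖ = aₖqₖ₋₁ + qₖ₋₂ (with p₋₁=1, p₋₂=0, q₋₁=0, q₋₂=1):
  k=0: a=7, p=7, q=1
  k=1: a=2, p=15, q=2
  k=2: a=3, p=52, q=7
  k=3: a=9, p=483, q=65

483/65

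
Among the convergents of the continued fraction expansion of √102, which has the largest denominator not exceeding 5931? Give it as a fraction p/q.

20401/2020

√102 = [10; 10, 20, …] (period length 2).
Convergents:
  p_0/q_0 = 10/1
  p_1/q_1 = 101/10
  p_2/q_2 = 2030/201
  p_3/q_3 = 20401/2020
  p_4/q_4 = 410050/40601
q_3 = 2020 ≤ 5931 < 40601 = q_4, so the answer is 20401/2020.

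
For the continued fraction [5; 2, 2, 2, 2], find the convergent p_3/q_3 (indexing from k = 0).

65/12

Using pₖ = aₖpₖ₋₁ + pₖ₋₂, qₖ = aₖqₖ₋₁ + qₖ₋₂ (with p₋₁=1, p₋₂=0, q₋₁=0, q₋₂=1):
  k=0: a=5, p=5, q=1
  k=1: a=2, p=11, q=2
  k=2: a=2, p=27, q=5
  k=3: a=2, p=65, q=12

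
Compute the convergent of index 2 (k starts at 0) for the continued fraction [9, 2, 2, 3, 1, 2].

47/5

Using pₖ = aₖpₖ₋₁ + pₖ₋₂, qₖ = aₖqₖ₋₁ + qₖ₋₂ (with p₋₁=1, p₋₂=0, q₋₁=0, q₋₂=1):
  k=0: a=9, p=9, q=1
  k=1: a=2, p=19, q=2
  k=2: a=2, p=47, q=5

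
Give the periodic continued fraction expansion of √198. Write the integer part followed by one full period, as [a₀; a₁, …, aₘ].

a₀ = ⌊√198⌋ = 14.
With m₀=0, d₀=1 and mₖ₊₁ = dₖaₖ − mₖ, dₖ₊₁ = (n − mₖ₊₁²)/dₖ, aₖ₊₁ = ⌊(a₀+mₖ₊₁)/dₖ₊₁⌋:
  k=1: m=14, d=2, a=14
  k=2: m=14, d=1, a=28
d=1 and a=2a₀=28 at k=2, so the next step gives (m, d) = (14, 2) again — its k=1 value — and the period has length 2.

[14; 14, 28]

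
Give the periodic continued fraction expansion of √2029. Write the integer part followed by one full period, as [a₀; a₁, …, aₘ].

a₀ = ⌊√2029⌋ = 45.
With m₀=0, d₀=1 and mₖ₊₁ = dₖaₖ − mₖ, dₖ₊₁ = (n − mₖ₊₁²)/dₖ, aₖ₊₁ = ⌊(a₀+mₖ₊₁)/dₖ₊₁⌋:
  k=1: m=45, d=4, a=22
  k=2: m=43, d=45, a=1
  k=3: m=2, d=45, a=1
  k=4: m=43, d=4, a=22
  k=5: m=45, d=1, a=90
d=1 and a=2a₀=90 at k=5, so the next step gives (m, d) = (45, 4) again — its k=1 value — and the period has length 5.

[45; 22, 1, 1, 22, 90]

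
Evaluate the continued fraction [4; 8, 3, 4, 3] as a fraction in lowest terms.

1438/349

Using pₖ = aₖpₖ₋₁ + pₖ₋₂ and qₖ = aₖqₖ₋₁ + qₖ₋₂:
  k=0: a=4, p=4, q=1
  k=1: a=8, p=33, q=8
  k=2: a=3, p=103, q=25
  k=3: a=4, p=445, q=108
  k=4: a=3, p=1438, q=349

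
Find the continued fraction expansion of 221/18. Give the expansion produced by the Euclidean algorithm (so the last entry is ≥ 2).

[12; 3, 1, 1, 2]

221 = 12*18 + 5
18 = 3*5 + 3
5 = 1*3 + 2
3 = 1*2 + 1
2 = 2*1 + 0  (stop)
So 221/18 = [12; 3, 1, 1, 2].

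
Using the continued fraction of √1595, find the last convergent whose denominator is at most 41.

639/16

√1595 = [39; 1, 14, 1, 78, …] (period length 4).
Convergents:
  p_0/q_0 = 39/1
  p_1/q_1 = 40/1
  p_2/q_2 = 599/15
  p_3/q_3 = 639/16
  p_4/q_4 = 50441/1263
q_3 = 16 ≤ 41 < 1263 = q_4, so the answer is 639/16.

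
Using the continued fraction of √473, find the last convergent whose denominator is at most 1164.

√473 = [21; 1, 2, 1, 42, …] (period length 4).
Convergents:
  p_0/q_0 = 21/1
  p_1/q_1 = 22/1
  p_2/q_2 = 65/3
  p_3/q_3 = 87/4
  p_4/q_4 = 3719/171
  p_5/q_5 = 3806/175
  p_6/q_6 = 11331/521
  p_7/q_7 = 15137/696
  p_8/q_8 = 647085/29753
q_7 = 696 ≤ 1164 < 29753 = q_8, so the answer is 15137/696.

15137/696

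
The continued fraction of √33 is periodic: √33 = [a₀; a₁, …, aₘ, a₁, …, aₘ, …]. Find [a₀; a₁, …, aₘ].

a₀ = ⌊√33⌋ = 5.

[5; 1, 2, 1, 10]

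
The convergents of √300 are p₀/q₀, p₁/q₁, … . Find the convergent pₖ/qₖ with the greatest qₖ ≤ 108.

1351/78

√300 = [17; 3, 8, 3, 34, …] (period length 4).
Convergents:
  p_0/q_0 = 17/1
  p_1/q_1 = 52/3
  p_2/q_2 = 433/25
  p_3/q_3 = 1351/78
  p_4/q_4 = 46367/2677
q_3 = 78 ≤ 108 < 2677 = q_4, so the answer is 1351/78.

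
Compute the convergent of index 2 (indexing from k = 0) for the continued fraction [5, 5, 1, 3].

31/6

Using pₖ = aₖpₖ₋₁ + pₖ₋₂, qₖ = aₖqₖ₋₁ + qₖ₋₂ (with p₋₁=1, p₋₂=0, q₋₁=0, q₋₂=1):
  k=0: a=5, p=5, q=1
  k=1: a=5, p=26, q=5
  k=2: a=1, p=31, q=6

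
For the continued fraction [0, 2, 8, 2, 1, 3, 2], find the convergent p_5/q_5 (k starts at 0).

Using pₖ = aₖpₖ₋₁ + pₖ₋₂, qₖ = aₖqₖ₋₁ + qₖ₋₂ (with p₋₁=1, p₋₂=0, q₋₁=0, q₋₂=1):
  k=0: a=0, p=0, q=1
  k=1: a=2, p=1, q=2
  k=2: a=8, p=8, q=17
  k=3: a=2, p=17, q=36
  k=4: a=1, p=25, q=53
  k=5: a=3, p=92, q=195

92/195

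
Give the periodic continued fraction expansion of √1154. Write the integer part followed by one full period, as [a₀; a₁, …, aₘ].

[33; 1, 32, 1, 66]

a₀ = ⌊√1154⌋ = 33.
With m₀=0, d₀=1 and mₖ₊₁ = dₖaₖ − mₖ, dₖ₊₁ = (n − mₖ₊₁²)/dₖ, aₖ₊₁ = ⌊(a₀+mₖ₊₁)/dₖ₊₁⌋:
  k=1: m=33, d=65, a=1
  k=2: m=32, d=2, a=32
  k=3: m=32, d=65, a=1
  k=4: m=33, d=1, a=66
d=1 and a=2a₀=66 at k=4, so the next step gives (m, d) = (33, 65) again — its k=1 value — and the period has length 4.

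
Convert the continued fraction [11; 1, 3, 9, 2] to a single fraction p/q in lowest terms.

Fold from the inside: start with 2/1.
  9 + 1/2 = 19/2
  3 + 2/19 = 59/19
  1 + 19/59 = 78/59
  11 + 59/78 = 917/78

917/78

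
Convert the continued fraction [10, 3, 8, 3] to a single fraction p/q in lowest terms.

Using pₖ = aₖpₖ₋₁ + pₖ₋₂ and qₖ = aₖqₖ₋₁ + qₖ₋₂:
  k=0: a=10, p=10, q=1
  k=1: a=3, p=31, q=3
  k=2: a=8, p=258, q=25
  k=3: a=3, p=805, q=78

805/78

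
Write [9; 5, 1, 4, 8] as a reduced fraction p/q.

Using pₖ = aₖpₖ₋₁ + pₖ₋₂ and qₖ = aₖqₖ₋₁ + qₖ₋₂:
  k=0: a=9, p=9, q=1
  k=1: a=5, p=46, q=5
  k=2: a=1, p=55, q=6
  k=3: a=4, p=266, q=29
  k=4: a=8, p=2183, q=238

2183/238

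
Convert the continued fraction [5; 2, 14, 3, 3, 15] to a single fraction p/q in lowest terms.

24833/4529

Fold from the inside: start with 15/1.
  3 + 1/15 = 46/15
  3 + 15/46 = 153/46
  14 + 46/153 = 2188/153
  2 + 153/2188 = 4529/2188
  5 + 2188/4529 = 24833/4529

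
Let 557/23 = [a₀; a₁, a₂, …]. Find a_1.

557 = 24·23 + 5   →  a_0 = 24
23 = 4·5 + 3   →  a_1 = 4

4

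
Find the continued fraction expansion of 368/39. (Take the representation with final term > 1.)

[9; 2, 3, 2, 2]

368 = 9×39 + 17
39 = 2×17 + 5
17 = 3×5 + 2
5 = 2×2 + 1
2 = 2×1 + 0  (stop)
So 368/39 = [9; 2, 3, 2, 2].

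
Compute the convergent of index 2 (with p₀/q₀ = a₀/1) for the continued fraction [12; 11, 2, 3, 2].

278/23

Using pₖ = aₖpₖ₋₁ + pₖ₋₂, qₖ = aₖqₖ₋₁ + qₖ₋₂ (with p₋₁=1, p₋₂=0, q₋₁=0, q₋₂=1):
  k=0: a=12, p=12, q=1
  k=1: a=11, p=133, q=11
  k=2: a=2, p=278, q=23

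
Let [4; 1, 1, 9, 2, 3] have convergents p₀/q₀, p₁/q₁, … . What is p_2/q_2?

Using pₖ = aₖpₖ₋₁ + pₖ₋₂, qₖ = aₖqₖ₋₁ + qₖ₋₂ (with p₋₁=1, p₋₂=0, q₋₁=0, q₋₂=1):
  k=0: a=4, p=4, q=1
  k=1: a=1, p=5, q=1
  k=2: a=1, p=9, q=2

9/2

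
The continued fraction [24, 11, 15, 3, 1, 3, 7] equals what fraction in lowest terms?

Using pₖ = aₖpₖ₋₁ + pₖ₋₂ and qₖ = aₖqₖ₋₁ + qₖ₋₂:
  k=0: a=24, p=24, q=1
  k=1: a=11, p=265, q=11
  k=2: a=15, p=3999, q=166
  k=3: a=3, p=12262, q=509
  k=4: a=1, p=16261, q=675
  k=5: a=3, p=61045, q=2534
  k=6: a=7, p=443576, q=18413

443576/18413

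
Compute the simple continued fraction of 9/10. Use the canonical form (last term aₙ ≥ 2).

9 = 0*10 + 9
10 = 1*9 + 1
9 = 9*1 + 0  (stop)
So 9/10 = [0; 1, 9].

[0; 1, 9]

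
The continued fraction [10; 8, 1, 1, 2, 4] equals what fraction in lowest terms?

1912/189

Fold from the inside: start with 4/1.
  2 + 1/4 = 9/4
  1 + 4/9 = 13/9
  1 + 9/13 = 22/13
  8 + 13/22 = 189/22
  10 + 22/189 = 1912/189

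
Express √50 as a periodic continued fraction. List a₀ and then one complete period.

a₀ = ⌊√50⌋ = 7.
With m₀=0, d₀=1 and mₖ₊₁ = dₖaₖ − mₖ, dₖ₊₁ = (n − mₖ₊₁²)/dₖ, aₖ₊₁ = ⌊(a₀+mₖ₊₁)/dₖ₊₁⌋:
  k=1: m=7, d=1, a=14
d=1 and a=2a₀=14 at k=1, so the next step gives (m, d) = (7, 1) again — its k=1 value — and the period has length 1.

[7; 14]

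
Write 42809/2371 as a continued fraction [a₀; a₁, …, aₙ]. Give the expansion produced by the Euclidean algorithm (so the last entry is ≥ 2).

[18; 18, 10, 13]

42809 = 18*2371 + 131
2371 = 18*131 + 13
131 = 10*13 + 1
13 = 13*1 + 0  (stop)
So 42809/2371 = [18; 18, 10, 13].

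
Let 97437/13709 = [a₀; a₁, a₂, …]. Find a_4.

18

97437 = 7·13709 + 1474   →  a_0 = 7
13709 = 9·1474 + 443   →  a_1 = 9
1474 = 3·443 + 145   →  a_2 = 3
443 = 3·145 + 8   →  a_3 = 3
145 = 18·8 + 1   →  a_4 = 18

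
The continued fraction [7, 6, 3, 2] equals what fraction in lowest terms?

Using pₖ = aₖpₖ₋₁ + pₖ₋₂ and qₖ = aₖqₖ₋₁ + qₖ₋₂:
  k=0: a=7, p=7, q=1
  k=1: a=6, p=43, q=6
  k=2: a=3, p=136, q=19
  k=3: a=2, p=315, q=44

315/44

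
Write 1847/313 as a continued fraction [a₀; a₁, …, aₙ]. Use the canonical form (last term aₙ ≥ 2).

[5; 1, 9, 10, 3]

1847 = 5*313 + 282
313 = 1*282 + 31
282 = 9*31 + 3
31 = 10*3 + 1
3 = 3*1 + 0  (stop)
So 1847/313 = [5; 1, 9, 10, 3].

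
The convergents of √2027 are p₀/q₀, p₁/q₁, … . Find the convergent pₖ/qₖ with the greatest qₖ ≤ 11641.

√2027 = [45; 45, 90, …] (period length 2).
Convergents:
  p_0/q_0 = 45/1
  p_1/q_1 = 2026/45
  p_2/q_2 = 182385/4051
  p_3/q_3 = 8209351/182340
q_2 = 4051 ≤ 11641 < 182340 = q_3, so the answer is 182385/4051.

182385/4051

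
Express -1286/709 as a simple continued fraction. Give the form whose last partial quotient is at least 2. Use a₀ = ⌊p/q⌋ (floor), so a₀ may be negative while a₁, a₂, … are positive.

[-2; 5, 2, 1, 2, 3, 1, 3]

-1286 = -2×709 + 132
709 = 5×132 + 49
132 = 2×49 + 34
49 = 1×34 + 15
34 = 2×15 + 4
15 = 3×4 + 3
4 = 1×3 + 1
3 = 3×1 + 0  (stop)
So -1286/709 = [-2; 5, 2, 1, 2, 3, 1, 3].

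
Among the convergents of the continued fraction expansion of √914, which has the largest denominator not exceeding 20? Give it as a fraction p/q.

393/13

√914 = [30; 4, 3, 3, 4, 60, …] (period length 5).
Convergents:
  p_0/q_0 = 30/1
  p_1/q_1 = 121/4
  p_2/q_2 = 393/13
  p_3/q_3 = 1300/43
q_2 = 13 ≤ 20 < 43 = q_3, so the answer is 393/13.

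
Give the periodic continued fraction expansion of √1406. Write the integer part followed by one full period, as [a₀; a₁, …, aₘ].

a₀ = ⌊√1406⌋ = 37.
With m₀=0, d₀=1 and mₖ₊₁ = dₖaₖ − mₖ, dₖ₊₁ = (n − mₖ₊₁²)/dₖ, aₖ₊₁ = ⌊(a₀+mₖ₊₁)/dₖ₊₁⌋:
  k=1: m=37, d=37, a=2
  k=2: m=37, d=1, a=74
d=1 and a=2a₀=74 at k=2, so the next step gives (m, d) = (37, 37) again — its k=1 value — and the period has length 2.

[37; 2, 74]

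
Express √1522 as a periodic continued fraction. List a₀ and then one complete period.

[39; 78]

a₀ = ⌊√1522⌋ = 39.
With m₀=0, d₀=1 and mₖ₊₁ = dₖaₖ − mₖ, dₖ₊₁ = (n − mₖ₊₁²)/dₖ, aₖ₊₁ = ⌊(a₀+mₖ₊₁)/dₖ₊₁⌋:
  k=1: m=39, d=1, a=78
d=1 and a=2a₀=78 at k=1, so the next step gives (m, d) = (39, 1) again — its k=1 value — and the period has length 1.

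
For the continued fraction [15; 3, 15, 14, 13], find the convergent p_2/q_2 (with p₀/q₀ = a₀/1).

705/46

Using pₖ = aₖpₖ₋₁ + pₖ₋₂, qₖ = aₖqₖ₋₁ + qₖ₋₂ (with p₋₁=1, p₋₂=0, q₋₁=0, q₋₂=1):
  k=0: a=15, p=15, q=1
  k=1: a=3, p=46, q=3
  k=2: a=15, p=705, q=46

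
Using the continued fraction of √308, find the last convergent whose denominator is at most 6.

√308 = [17; 1, 1, 4, 1, 1, 34, …] (period length 6).
Convergents:
  p_0/q_0 = 17/1
  p_1/q_1 = 18/1
  p_2/q_2 = 35/2
  p_3/q_3 = 158/9
q_2 = 2 ≤ 6 < 9 = q_3, so the answer is 35/2.

35/2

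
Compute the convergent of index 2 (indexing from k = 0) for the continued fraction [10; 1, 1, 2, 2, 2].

Using pₖ = aₖpₖ₋₁ + pₖ₋₂, qₖ = aₖqₖ₋₁ + qₖ₋₂ (with p₋₁=1, p₋₂=0, q₋₁=0, q₋₂=1):
  k=0: a=10, p=10, q=1
  k=1: a=1, p=11, q=1
  k=2: a=1, p=21, q=2

21/2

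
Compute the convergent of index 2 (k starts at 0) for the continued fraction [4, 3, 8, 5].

Using pₖ = aₖpₖ₋₁ + pₖ₋₂, qₖ = aₖqₖ₋₁ + qₖ₋₂ (with p₋₁=1, p₋₂=0, q₋₁=0, q₋₂=1):
  k=0: a=4, p=4, q=1
  k=1: a=3, p=13, q=3
  k=2: a=8, p=108, q=25

108/25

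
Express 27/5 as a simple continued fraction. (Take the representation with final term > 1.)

[5; 2, 2]

27 = 5×5 + 2
5 = 2×2 + 1
2 = 2×1 + 0  (stop)
So 27/5 = [5; 2, 2].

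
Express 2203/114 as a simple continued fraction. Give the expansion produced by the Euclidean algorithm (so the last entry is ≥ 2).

[19; 3, 12, 3]

2203 = 19·114 + 37
114 = 3·37 + 3
37 = 12·3 + 1
3 = 3·1 + 0  (stop)
So 2203/114 = [19; 3, 12, 3].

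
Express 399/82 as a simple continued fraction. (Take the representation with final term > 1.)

399 = 4·82 + 71
82 = 1·71 + 11
71 = 6·11 + 5
11 = 2·5 + 1
5 = 5·1 + 0  (stop)
So 399/82 = [4; 1, 6, 2, 5].

[4; 1, 6, 2, 5]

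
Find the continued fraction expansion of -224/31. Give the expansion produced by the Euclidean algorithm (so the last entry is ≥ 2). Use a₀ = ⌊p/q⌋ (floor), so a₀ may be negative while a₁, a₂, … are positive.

-224 = -8·31 + 24
31 = 1·24 + 7
24 = 3·7 + 3
7 = 2·3 + 1
3 = 3·1 + 0  (stop)
So -224/31 = [-8; 1, 3, 2, 3].

[-8; 1, 3, 2, 3]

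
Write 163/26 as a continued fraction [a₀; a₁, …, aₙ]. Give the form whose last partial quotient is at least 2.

[6; 3, 1, 2, 2]

163 = 6×26 + 7
26 = 3×7 + 5
7 = 1×5 + 2
5 = 2×2 + 1
2 = 2×1 + 0  (stop)
So 163/26 = [6; 3, 1, 2, 2].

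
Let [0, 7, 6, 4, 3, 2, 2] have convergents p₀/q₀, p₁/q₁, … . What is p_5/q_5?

Using pₖ = aₖpₖ₋₁ + pₖ₋₂, qₖ = aₖqₖ₋₁ + qₖ₋₂ (with p₋₁=1, p₋₂=0, q₋₁=0, q₋₂=1):
  k=0: a=0, p=0, q=1
  k=1: a=7, p=1, q=7
  k=2: a=6, p=6, q=43
  k=3: a=4, p=25, q=179
  k=4: a=3, p=81, q=580
  k=5: a=2, p=187, q=1339

187/1339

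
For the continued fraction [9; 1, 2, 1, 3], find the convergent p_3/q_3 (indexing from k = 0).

39/4

Using pₖ = aₖpₖ₋₁ + pₖ₋₂, qₖ = aₖqₖ₋₁ + qₖ₋₂ (with p₋₁=1, p₋₂=0, q₋₁=0, q₋₂=1):
  k=0: a=9, p=9, q=1
  k=1: a=1, p=10, q=1
  k=2: a=2, p=29, q=3
  k=3: a=1, p=39, q=4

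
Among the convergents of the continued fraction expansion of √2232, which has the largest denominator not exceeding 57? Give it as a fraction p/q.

√2232 = [47; 4, 10, 4, 94, …] (period length 4).
Convergents:
  p_0/q_0 = 47/1
  p_1/q_1 = 189/4
  p_2/q_2 = 1937/41
  p_3/q_3 = 7937/168
q_2 = 41 ≤ 57 < 168 = q_3, so the answer is 1937/41.

1937/41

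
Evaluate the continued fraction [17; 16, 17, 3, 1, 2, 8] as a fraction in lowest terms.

Fold from the inside: start with 8/1.
  2 + 1/8 = 17/8
  1 + 8/17 = 25/17
  3 + 17/25 = 92/25
  17 + 25/92 = 1589/92
  16 + 92/1589 = 25516/1589
  17 + 1589/25516 = 435361/25516

435361/25516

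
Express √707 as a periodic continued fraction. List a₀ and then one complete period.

a₀ = ⌊√707⌋ = 26.
With m₀=0, d₀=1 and mₖ₊₁ = dₖaₖ − mₖ, dₖ₊₁ = (n − mₖ₊₁²)/dₖ, aₖ₊₁ = ⌊(a₀+mₖ₊₁)/dₖ₊₁⌋:
  k=1: m=26, d=31, a=1
  k=2: m=5, d=22, a=1
  k=3: m=17, d=19, a=2
  k=4: m=21, d=14, a=3
  k=5: m=21, d=19, a=2
  k=6: m=17, d=22, a=1
  k=7: m=5, d=31, a=1
  k=8: m=26, d=1, a=52
d=1 and a=2a₀=52 at k=8, so the next step gives (m, d) = (26, 31) again — its k=1 value — and the period has length 8.

[26; 1, 1, 2, 3, 2, 1, 1, 52]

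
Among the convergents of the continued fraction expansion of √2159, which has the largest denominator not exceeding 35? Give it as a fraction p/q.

1301/28

√2159 = [46; 2, 6, 1, 1, 1, 6, 2, 92, …] (period length 8).
Convergents:
  p_0/q_0 = 46/1
  p_1/q_1 = 93/2
  p_2/q_2 = 604/13
  p_3/q_3 = 697/15
  p_4/q_4 = 1301/28
  p_5/q_5 = 1998/43
q_4 = 28 ≤ 35 < 43 = q_5, so the answer is 1301/28.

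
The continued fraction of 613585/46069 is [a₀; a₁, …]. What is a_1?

613585 = 13·46069 + 14688   →  a_0 = 13
46069 = 3·14688 + 2005   →  a_1 = 3

3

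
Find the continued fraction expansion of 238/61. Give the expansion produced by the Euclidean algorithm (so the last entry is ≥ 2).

[3; 1, 9, 6]

238 = 3·61 + 55
61 = 1·55 + 6
55 = 9·6 + 1
6 = 6·1 + 0  (stop)
So 238/61 = [3; 1, 9, 6].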